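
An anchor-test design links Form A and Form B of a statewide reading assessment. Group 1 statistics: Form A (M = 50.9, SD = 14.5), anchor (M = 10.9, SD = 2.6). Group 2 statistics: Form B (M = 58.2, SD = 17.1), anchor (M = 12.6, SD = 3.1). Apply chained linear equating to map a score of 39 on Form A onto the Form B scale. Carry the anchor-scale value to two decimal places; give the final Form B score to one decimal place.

37.1

Form A → anchor (Group 1): v = (2.6/14.5)(39 − 50.9) + 10.9 = 8.77
anchor → Form B (Group 2): y = (17.1/3.1)(8.77 − 12.6) + 58.2 = 37.1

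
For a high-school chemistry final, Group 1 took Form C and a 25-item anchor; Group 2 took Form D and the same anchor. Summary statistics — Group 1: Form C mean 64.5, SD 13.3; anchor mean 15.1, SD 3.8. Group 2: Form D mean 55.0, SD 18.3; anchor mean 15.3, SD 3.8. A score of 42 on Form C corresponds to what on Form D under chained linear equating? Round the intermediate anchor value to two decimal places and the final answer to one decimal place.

23.1

Form C → anchor (Group 1): v = (3.8/13.3)(42 − 64.5) + 15.1 = 8.67
anchor → Form D (Group 2): y = (18.3/3.8)(8.67 − 15.3) + 55.0 = 23.1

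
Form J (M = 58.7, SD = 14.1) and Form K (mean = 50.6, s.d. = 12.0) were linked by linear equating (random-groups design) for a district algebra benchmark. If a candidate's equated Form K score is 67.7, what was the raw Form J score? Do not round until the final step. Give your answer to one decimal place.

78.8

Invert y = (SD_Y/SD_X)(x − M_X) + M_Y:
x = (SD_X/SD_Y)(y − M_Y) + M_X = (14.1/12.0)(67.7 − 50.6) + 58.7
x = 1.175000 × 17.100 + 58.7 = 78.8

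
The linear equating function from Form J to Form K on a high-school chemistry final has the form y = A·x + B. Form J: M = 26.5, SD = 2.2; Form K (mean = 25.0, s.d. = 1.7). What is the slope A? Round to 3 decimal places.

A = SD_Y / SD_X = 1.7 / 2.2 = 0.773

0.773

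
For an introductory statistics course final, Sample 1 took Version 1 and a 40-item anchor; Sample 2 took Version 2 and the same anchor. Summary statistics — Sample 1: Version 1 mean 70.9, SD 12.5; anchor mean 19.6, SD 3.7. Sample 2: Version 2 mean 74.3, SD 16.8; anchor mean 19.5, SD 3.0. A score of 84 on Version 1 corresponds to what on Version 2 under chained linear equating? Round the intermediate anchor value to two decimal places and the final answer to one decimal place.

96.6

Version 1 → anchor (Sample 1): v = (3.7/12.5)(84 − 70.9) + 19.6 = 23.48
anchor → Version 2 (Sample 2): y = (16.8/3.0)(23.48 − 19.5) + 74.3 = 96.6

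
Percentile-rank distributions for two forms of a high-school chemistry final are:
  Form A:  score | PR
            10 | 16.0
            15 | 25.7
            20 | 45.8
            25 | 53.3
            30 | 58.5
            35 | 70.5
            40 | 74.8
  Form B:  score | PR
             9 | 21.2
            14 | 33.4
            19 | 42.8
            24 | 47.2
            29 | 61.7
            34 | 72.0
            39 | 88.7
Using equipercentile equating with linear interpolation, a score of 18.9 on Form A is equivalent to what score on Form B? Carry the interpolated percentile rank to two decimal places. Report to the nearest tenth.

18.2

PR of 18.9 on Form A: 25.7 + (18.9 − 15)/(20 − 15) × (45.8 − 25.7) = 41.38
On Form B, PR 41.38 falls between score 14 (PR 33.4) and 19 (PR 42.8).
Interpolate: 14 + (41.38 − 33.4)/(42.8 − 33.4) × (19 − 14) = 18.2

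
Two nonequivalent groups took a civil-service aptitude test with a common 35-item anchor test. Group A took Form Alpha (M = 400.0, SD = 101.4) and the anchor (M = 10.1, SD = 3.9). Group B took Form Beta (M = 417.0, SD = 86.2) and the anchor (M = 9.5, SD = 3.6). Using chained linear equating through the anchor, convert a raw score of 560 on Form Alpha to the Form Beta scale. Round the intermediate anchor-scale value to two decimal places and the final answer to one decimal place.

578.6

Form Alpha → anchor (Group A): v = (3.9/101.4)(560 − 400.0) + 10.1 = 16.25
anchor → Form Beta (Group B): y = (86.2/3.6)(16.25 − 9.5) + 417.0 = 578.6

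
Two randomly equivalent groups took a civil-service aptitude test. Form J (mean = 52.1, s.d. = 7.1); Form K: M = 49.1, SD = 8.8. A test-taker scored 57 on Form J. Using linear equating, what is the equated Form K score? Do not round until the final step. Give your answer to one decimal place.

Linear equating: y = (SD_Y/SD_X)(x − M_X) + M_Y
y = (8.8/7.1)(57 − 52.1) + 49.1
y = 1.239437 × 4.9 + 49.1 = 6.0732 + 49.1 = 55.2

55.2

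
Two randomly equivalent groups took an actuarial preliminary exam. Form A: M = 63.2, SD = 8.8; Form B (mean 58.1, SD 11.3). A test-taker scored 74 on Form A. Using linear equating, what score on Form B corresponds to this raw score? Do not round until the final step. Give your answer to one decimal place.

72.0

Linear equating: y = (SD_Y/SD_X)(x − M_X) + M_Y
y = (11.3/8.8)(74 − 63.2) + 58.1
y = 1.284091 × 10.8 + 58.1 = 13.8682 + 58.1 = 72.0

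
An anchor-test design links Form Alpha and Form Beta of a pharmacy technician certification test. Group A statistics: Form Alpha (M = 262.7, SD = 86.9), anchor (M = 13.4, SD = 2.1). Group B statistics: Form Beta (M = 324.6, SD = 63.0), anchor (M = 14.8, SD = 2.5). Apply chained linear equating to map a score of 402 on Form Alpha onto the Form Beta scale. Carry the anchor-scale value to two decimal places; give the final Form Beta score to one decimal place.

374.2

Form Alpha → anchor (Group A): v = (2.1/86.9)(402 − 262.7) + 13.4 = 16.77
anchor → Form Beta (Group B): y = (63.0/2.5)(16.77 − 14.8) + 324.6 = 374.2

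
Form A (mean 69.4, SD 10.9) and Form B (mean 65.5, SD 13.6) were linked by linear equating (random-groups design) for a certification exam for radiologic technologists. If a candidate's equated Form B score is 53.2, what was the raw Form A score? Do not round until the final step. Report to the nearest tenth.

59.5

Invert y = (SD_Y/SD_X)(x − M_X) + M_Y:
x = (SD_X/SD_Y)(y − M_Y) + M_X = (10.9/13.6)(53.2 − 65.5) + 69.4
x = 0.801471 × -12.300 + 69.4 = 59.5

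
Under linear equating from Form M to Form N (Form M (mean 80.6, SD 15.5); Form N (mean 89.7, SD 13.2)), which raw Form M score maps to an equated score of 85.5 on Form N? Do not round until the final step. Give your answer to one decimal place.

Invert y = (SD_Y/SD_X)(x − M_X) + M_Y:
x = (SD_X/SD_Y)(y − M_Y) + M_X = (15.5/13.2)(85.5 − 89.7) + 80.6
x = 1.174242 × -4.200 + 80.6 = 75.7

75.7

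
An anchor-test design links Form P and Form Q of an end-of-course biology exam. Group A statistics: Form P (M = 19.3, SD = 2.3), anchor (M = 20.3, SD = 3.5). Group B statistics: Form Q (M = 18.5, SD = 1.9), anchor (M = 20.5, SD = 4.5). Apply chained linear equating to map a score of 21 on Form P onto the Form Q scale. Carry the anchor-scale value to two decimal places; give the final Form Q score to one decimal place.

Form P → anchor (Group A): v = (3.5/2.3)(21 − 19.3) + 20.3 = 22.89
anchor → Form Q (Group B): y = (1.9/4.5)(22.89 − 20.5) + 18.5 = 19.5

19.5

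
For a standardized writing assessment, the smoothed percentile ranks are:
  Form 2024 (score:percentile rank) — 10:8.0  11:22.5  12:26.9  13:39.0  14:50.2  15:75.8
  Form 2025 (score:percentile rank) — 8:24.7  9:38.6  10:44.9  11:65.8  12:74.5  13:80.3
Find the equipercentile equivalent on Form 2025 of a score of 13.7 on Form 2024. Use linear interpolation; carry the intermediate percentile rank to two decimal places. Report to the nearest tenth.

PR of 13.7 on Form 2024: 39.0 + (13.7 − 13)/(14 − 13) × (50.2 − 39.0) = 46.84
On Form 2025, PR 46.84 falls between score 10 (PR 44.9) and 11 (PR 65.8).
Interpolate: 10 + (46.84 − 44.9)/(65.8 − 44.9) × (11 − 10) = 10.1

10.1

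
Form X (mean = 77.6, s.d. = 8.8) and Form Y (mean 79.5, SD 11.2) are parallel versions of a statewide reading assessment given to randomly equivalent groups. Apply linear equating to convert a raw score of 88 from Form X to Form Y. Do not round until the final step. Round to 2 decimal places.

92.74

Linear equating: y = (SD_Y/SD_X)(x − M_X) + M_Y
y = (11.2/8.8)(88 − 77.6) + 79.5
y = 1.272727 × 10.4 + 79.5 = 13.2364 + 79.5 = 92.74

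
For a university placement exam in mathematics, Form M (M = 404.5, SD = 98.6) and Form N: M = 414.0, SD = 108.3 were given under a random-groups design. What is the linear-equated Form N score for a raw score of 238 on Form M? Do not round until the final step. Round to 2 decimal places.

231.12

Linear equating: y = (SD_Y/SD_X)(x − M_X) + M_Y
y = (108.3/98.6)(238 − 404.5) + 414.0
y = 1.098377 × -166.5 + 414.0 = -182.8798 + 414.0 = 231.12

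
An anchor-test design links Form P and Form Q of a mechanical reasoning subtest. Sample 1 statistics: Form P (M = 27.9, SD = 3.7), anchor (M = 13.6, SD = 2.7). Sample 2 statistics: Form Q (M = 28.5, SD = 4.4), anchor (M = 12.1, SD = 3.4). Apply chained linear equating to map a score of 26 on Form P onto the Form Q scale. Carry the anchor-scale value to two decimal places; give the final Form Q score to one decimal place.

Form P → anchor (Sample 1): v = (2.7/3.7)(26 − 27.9) + 13.6 = 12.21
anchor → Form Q (Sample 2): y = (4.4/3.4)(12.21 − 12.1) + 28.5 = 28.6

28.6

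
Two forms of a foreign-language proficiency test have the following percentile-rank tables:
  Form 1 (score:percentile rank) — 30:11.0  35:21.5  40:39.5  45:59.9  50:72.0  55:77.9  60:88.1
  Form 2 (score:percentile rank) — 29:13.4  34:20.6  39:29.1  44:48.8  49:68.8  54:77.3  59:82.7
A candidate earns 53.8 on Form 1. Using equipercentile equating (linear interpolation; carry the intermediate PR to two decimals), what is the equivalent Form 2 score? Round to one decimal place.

PR of 53.8 on Form 1: 72.0 + (53.8 − 50)/(55 − 50) × (77.9 − 72.0) = 76.48
On Form 2, PR 76.48 falls between score 49 (PR 68.8) and 54 (PR 77.3).
Interpolate: 49 + (76.48 − 68.8)/(77.3 − 68.8) × (54 − 49) = 53.5

53.5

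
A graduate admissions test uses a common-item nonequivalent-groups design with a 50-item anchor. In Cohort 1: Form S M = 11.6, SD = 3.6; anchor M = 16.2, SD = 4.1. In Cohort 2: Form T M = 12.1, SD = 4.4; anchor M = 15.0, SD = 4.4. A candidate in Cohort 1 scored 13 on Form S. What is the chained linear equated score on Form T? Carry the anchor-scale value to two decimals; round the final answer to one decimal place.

Form S → anchor (Cohort 1): v = (4.1/3.6)(13 − 11.6) + 16.2 = 17.79
anchor → Form T (Cohort 2): y = (4.4/4.4)(17.79 − 15.0) + 12.1 = 14.9

14.9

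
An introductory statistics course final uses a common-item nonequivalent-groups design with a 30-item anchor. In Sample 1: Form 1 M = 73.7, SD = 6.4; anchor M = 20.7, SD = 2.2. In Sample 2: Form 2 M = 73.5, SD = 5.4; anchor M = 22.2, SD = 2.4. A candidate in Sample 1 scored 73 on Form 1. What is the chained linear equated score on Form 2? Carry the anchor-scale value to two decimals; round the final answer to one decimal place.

Form 1 → anchor (Sample 1): v = (2.2/6.4)(73 − 73.7) + 20.7 = 20.46
anchor → Form 2 (Sample 2): y = (5.4/2.4)(20.46 − 22.2) + 73.5 = 69.6

69.6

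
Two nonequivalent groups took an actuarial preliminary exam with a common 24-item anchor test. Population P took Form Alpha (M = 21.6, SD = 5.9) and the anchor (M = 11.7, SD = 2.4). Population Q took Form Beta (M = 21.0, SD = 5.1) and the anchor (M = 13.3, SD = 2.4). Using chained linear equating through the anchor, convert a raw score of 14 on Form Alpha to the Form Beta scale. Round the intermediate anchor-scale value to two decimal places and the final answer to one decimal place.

Form Alpha → anchor (Population P): v = (2.4/5.9)(14 − 21.6) + 11.7 = 8.61
anchor → Form Beta (Population Q): y = (5.1/2.4)(8.61 − 13.3) + 21.0 = 11.0

11.0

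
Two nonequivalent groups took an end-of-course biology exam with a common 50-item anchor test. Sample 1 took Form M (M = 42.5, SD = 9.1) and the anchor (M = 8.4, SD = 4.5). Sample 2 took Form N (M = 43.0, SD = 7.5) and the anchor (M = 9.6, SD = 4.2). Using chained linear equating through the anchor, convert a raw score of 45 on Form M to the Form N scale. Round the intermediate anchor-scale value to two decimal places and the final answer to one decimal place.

Form M → anchor (Sample 1): v = (4.5/9.1)(45 − 42.5) + 8.4 = 9.64
anchor → Form N (Sample 2): y = (7.5/4.2)(9.64 − 9.6) + 43.0 = 43.1

43.1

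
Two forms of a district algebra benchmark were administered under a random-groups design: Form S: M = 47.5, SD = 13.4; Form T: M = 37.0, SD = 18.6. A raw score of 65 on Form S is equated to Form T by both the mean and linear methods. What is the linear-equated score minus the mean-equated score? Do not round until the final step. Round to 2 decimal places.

6.79

Mean-equated: 65 + (37.0 − 47.5) = 54.50
Linear-equated: (18.6/13.4)(65 − 47.5) + 37.0 = 61.291
Difference = 61.291 − 54.50 = 6.79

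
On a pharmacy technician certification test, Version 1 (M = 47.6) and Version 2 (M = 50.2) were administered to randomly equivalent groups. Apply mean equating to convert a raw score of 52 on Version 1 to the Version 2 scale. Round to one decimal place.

Mean equating: y = x + (M_Y − M_X) = 52 + (50.2 − 47.6) = 54.6

54.6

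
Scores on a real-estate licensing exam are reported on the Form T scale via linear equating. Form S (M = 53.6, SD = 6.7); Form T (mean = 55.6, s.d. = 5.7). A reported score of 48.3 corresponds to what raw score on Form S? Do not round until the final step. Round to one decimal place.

Invert y = (SD_Y/SD_X)(x − M_X) + M_Y:
x = (SD_X/SD_Y)(y − M_Y) + M_X = (6.7/5.7)(48.3 − 55.6) + 53.6
x = 1.175439 × -7.300 + 53.6 = 45.0

45.0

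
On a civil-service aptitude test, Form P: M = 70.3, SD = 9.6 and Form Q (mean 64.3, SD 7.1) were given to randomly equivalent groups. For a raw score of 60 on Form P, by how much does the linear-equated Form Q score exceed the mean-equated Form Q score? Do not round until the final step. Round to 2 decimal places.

2.68

Mean-equated: 60 + (64.3 − 70.3) = 54.00
Linear-equated: (7.1/9.6)(60 − 70.3) + 64.3 = 56.682
Difference = 56.682 − 54.00 = 2.68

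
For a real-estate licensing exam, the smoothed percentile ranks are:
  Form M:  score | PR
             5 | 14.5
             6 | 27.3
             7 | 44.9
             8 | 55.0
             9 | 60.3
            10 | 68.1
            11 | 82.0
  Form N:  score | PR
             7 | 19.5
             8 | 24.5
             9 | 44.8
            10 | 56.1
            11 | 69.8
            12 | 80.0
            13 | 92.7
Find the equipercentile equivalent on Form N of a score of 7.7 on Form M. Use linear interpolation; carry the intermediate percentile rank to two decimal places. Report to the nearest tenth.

PR of 7.7 on Form M: 44.9 + (7.7 − 7)/(8 − 7) × (55.0 − 44.9) = 51.97
On Form N, PR 51.97 falls between score 9 (PR 44.8) and 10 (PR 56.1).
Interpolate: 9 + (51.97 − 44.8)/(56.1 − 44.8) × (10 − 9) = 9.6

9.6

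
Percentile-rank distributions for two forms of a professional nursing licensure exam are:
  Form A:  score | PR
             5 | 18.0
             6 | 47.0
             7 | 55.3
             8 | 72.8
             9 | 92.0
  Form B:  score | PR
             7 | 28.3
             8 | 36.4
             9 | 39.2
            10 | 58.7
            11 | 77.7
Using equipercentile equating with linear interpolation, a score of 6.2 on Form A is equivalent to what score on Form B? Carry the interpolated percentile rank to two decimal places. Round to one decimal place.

PR of 6.2 on Form A: 47.0 + (6.2 − 6)/(7 − 6) × (55.3 − 47.0) = 48.66
On Form B, PR 48.66 falls between score 9 (PR 39.2) and 10 (PR 58.7).
Interpolate: 9 + (48.66 − 39.2)/(58.7 − 39.2) × (10 − 9) = 9.5

9.5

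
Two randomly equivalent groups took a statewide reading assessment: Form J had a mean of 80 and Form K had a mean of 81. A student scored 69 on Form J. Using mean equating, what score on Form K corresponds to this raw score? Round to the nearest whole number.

Mean equating: y = x + (M_Y − M_X) = 69 + (81 − 80) = 70

70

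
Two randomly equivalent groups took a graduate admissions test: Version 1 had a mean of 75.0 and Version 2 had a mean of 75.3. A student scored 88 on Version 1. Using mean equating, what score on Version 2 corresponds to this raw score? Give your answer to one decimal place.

Mean equating: y = x + (M_Y − M_X) = 88 + (75.3 − 75.0) = 88.3

88.3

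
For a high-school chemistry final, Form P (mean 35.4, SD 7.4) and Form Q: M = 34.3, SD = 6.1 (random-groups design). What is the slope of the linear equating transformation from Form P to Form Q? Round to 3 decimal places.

0.824

A = SD_Y / SD_X = 6.1 / 7.4 = 0.824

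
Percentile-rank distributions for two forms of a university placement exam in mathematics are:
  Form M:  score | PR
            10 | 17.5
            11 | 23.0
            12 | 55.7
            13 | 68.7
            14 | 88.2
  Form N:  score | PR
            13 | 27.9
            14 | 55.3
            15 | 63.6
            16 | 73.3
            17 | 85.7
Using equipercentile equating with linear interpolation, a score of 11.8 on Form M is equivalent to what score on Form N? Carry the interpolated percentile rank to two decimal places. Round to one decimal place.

13.8

PR of 11.8 on Form M: 23.0 + (11.8 − 11)/(12 − 11) × (55.7 − 23.0) = 49.16
On Form N, PR 49.16 falls between score 13 (PR 27.9) and 14 (PR 55.3).
Interpolate: 13 + (49.16 − 27.9)/(55.3 − 27.9) × (14 − 13) = 13.8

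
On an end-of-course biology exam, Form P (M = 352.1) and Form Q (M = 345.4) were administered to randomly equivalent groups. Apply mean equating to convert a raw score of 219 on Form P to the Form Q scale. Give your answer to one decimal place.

212.3

Mean equating: y = x + (M_Y − M_X) = 219 + (345.4 − 352.1) = 212.3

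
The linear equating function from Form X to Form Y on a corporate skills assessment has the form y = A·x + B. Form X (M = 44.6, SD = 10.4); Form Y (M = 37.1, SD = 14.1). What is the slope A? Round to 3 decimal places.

A = SD_Y / SD_X = 14.1 / 10.4 = 1.356

1.356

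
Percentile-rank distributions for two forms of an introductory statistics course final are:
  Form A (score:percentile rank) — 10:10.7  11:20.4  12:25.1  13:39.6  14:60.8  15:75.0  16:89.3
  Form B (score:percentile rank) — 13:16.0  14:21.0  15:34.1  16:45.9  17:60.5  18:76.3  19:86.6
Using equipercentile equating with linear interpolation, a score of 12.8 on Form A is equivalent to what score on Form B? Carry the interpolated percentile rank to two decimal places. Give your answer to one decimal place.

15.2

PR of 12.8 on Form A: 25.1 + (12.8 − 12)/(13 − 12) × (39.6 − 25.1) = 36.70
On Form B, PR 36.70 falls between score 15 (PR 34.1) and 16 (PR 45.9).
Interpolate: 15 + (36.70 − 34.1)/(45.9 − 34.1) × (16 − 15) = 15.2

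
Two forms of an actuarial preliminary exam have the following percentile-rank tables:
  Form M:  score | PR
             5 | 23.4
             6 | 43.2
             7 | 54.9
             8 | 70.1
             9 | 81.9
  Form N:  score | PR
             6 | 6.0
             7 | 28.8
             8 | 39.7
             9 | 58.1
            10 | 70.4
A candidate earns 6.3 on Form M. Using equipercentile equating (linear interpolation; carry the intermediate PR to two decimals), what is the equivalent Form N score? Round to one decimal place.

8.4

PR of 6.3 on Form M: 43.2 + (6.3 − 6)/(7 − 6) × (54.9 − 43.2) = 46.71
On Form N, PR 46.71 falls between score 8 (PR 39.7) and 9 (PR 58.1).
Interpolate: 8 + (46.71 − 39.7)/(58.1 − 39.7) × (9 − 8) = 8.4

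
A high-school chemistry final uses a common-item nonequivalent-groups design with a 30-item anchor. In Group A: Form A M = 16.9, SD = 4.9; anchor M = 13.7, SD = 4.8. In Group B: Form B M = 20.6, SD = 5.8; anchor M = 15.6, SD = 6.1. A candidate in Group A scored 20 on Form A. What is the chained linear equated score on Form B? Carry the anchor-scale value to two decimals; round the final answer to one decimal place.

21.7

Form A → anchor (Group A): v = (4.8/4.9)(20 − 16.9) + 13.7 = 16.74
anchor → Form B (Group B): y = (5.8/6.1)(16.74 − 15.6) + 20.6 = 21.7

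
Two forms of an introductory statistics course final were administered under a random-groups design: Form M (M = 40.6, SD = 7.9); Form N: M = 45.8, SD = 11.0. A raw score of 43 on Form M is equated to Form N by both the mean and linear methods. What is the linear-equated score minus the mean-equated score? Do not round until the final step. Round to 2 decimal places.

Mean-equated: 43 + (45.8 − 40.6) = 48.20
Linear-equated: (11.0/7.9)(43 − 40.6) + 45.8 = 49.142
Difference = 49.142 − 48.20 = 0.94

0.94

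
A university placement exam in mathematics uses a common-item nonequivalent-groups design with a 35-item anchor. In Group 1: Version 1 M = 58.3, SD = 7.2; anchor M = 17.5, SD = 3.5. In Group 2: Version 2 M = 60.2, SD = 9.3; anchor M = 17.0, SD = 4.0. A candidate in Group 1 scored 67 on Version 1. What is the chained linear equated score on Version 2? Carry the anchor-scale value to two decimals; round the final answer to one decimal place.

Version 1 → anchor (Group 1): v = (3.5/7.2)(67 − 58.3) + 17.5 = 21.73
anchor → Version 2 (Group 2): y = (9.3/4.0)(21.73 − 17.0) + 60.2 = 71.2

71.2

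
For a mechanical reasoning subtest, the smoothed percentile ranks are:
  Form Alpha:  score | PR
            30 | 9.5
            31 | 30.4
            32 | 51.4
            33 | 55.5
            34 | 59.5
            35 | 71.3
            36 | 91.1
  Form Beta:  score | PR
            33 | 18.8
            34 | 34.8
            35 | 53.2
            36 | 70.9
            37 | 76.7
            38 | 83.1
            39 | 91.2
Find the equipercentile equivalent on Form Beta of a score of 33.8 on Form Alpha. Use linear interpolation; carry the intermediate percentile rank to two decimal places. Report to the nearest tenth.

35.3

PR of 33.8 on Form Alpha: 55.5 + (33.8 − 33)/(34 − 33) × (59.5 − 55.5) = 58.70
On Form Beta, PR 58.70 falls between score 35 (PR 53.2) and 36 (PR 70.9).
Interpolate: 35 + (58.70 − 53.2)/(70.9 − 53.2) × (36 − 35) = 35.3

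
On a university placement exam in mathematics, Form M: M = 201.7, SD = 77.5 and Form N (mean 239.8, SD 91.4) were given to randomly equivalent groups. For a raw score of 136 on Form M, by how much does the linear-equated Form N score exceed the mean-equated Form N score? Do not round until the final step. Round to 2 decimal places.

-11.78

Mean-equated: 136 + (239.8 − 201.7) = 174.10
Linear-equated: (91.4/77.5)(136 − 201.7) + 239.8 = 162.316
Difference = 162.316 − 174.10 = -11.78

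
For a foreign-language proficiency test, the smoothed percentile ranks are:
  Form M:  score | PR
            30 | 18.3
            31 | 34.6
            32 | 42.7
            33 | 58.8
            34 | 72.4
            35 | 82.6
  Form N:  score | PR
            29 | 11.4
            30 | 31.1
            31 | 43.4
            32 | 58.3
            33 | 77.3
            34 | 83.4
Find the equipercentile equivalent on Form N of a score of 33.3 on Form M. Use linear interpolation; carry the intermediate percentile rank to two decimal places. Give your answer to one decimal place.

32.2

PR of 33.3 on Form M: 58.8 + (33.3 − 33)/(34 − 33) × (72.4 − 58.8) = 62.88
On Form N, PR 62.88 falls between score 32 (PR 58.3) and 33 (PR 77.3).
Interpolate: 32 + (62.88 − 58.3)/(77.3 − 58.3) × (33 − 32) = 32.2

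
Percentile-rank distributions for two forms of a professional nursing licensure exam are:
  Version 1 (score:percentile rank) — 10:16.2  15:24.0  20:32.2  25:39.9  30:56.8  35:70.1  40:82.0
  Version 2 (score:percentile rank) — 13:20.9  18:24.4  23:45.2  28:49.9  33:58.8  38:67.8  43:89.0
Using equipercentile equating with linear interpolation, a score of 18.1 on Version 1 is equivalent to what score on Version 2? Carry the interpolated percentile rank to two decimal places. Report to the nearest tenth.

19.1

PR of 18.1 on Version 1: 24.0 + (18.1 − 15)/(20 − 15) × (32.2 − 24.0) = 29.08
On Version 2, PR 29.08 falls between score 18 (PR 24.4) and 23 (PR 45.2).
Interpolate: 18 + (29.08 − 24.4)/(45.2 − 24.4) × (23 − 18) = 19.1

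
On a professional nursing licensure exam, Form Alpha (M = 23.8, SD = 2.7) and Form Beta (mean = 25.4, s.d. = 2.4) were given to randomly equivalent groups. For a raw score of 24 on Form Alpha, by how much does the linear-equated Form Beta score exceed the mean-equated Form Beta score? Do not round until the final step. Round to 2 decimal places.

Mean-equated: 24 + (25.4 − 23.8) = 25.60
Linear-equated: (2.4/2.7)(24 − 23.8) + 25.4 = 25.578
Difference = 25.578 − 25.60 = -0.02

-0.02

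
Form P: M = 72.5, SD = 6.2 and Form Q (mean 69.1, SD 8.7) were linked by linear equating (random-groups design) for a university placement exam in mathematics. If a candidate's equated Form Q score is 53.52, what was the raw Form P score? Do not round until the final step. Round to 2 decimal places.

61.40

Invert y = (SD_Y/SD_X)(x − M_X) + M_Y:
x = (SD_X/SD_Y)(y − M_Y) + M_X = (6.2/8.7)(53.52 − 69.1) + 72.5
x = 0.712644 × -15.580 + 72.5 = 61.40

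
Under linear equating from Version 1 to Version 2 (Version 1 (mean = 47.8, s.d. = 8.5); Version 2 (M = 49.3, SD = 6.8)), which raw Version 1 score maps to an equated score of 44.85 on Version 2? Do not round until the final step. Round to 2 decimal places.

42.24

Invert y = (SD_Y/SD_X)(x − M_X) + M_Y:
x = (SD_X/SD_Y)(y − M_Y) + M_X = (8.5/6.8)(44.85 − 49.3) + 47.8
x = 1.250000 × -4.450 + 47.8 = 42.24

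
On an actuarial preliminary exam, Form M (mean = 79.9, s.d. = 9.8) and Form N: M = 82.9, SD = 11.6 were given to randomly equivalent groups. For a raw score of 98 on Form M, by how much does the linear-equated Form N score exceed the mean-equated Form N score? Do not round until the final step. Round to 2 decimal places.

Mean-equated: 98 + (82.9 − 79.9) = 101.00
Linear-equated: (11.6/9.8)(98 − 79.9) + 82.9 = 104.324
Difference = 104.324 − 101.00 = 3.32

3.32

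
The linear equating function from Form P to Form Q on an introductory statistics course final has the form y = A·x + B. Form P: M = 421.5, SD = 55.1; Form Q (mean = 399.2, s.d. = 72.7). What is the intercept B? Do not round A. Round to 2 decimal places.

A = SD_Y / SD_X = 72.7 / 55.1 = 1.319419
B = M_Y − A·M_X = 399.2 − 1.319419 × 421.5 = -156.94

-156.94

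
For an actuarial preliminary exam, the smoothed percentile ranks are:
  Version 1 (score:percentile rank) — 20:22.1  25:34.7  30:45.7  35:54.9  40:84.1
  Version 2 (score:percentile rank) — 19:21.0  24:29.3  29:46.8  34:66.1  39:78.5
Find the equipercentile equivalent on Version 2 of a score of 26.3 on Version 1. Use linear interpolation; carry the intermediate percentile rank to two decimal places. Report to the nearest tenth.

PR of 26.3 on Version 1: 34.7 + (26.3 − 25)/(30 − 25) × (45.7 − 34.7) = 37.56
On Version 2, PR 37.56 falls between score 24 (PR 29.3) and 29 (PR 46.8).
Interpolate: 24 + (37.56 − 29.3)/(46.8 − 29.3) × (29 − 24) = 26.4

26.4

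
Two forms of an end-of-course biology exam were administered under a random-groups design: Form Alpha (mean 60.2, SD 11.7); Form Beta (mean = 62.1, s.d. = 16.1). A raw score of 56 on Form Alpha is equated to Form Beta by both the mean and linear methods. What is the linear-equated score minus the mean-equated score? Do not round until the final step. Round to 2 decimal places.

Mean-equated: 56 + (62.1 − 60.2) = 57.90
Linear-equated: (16.1/11.7)(56 − 60.2) + 62.1 = 56.321
Difference = 56.321 − 57.90 = -1.58

-1.58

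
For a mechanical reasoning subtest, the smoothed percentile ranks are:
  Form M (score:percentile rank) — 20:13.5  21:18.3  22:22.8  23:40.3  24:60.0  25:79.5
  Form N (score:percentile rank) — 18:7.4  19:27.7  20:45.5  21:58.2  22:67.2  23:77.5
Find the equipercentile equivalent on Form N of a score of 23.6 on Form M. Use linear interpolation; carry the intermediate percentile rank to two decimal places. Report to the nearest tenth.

PR of 23.6 on Form M: 40.3 + (23.6 − 23)/(24 − 23) × (60.0 − 40.3) = 52.12
On Form N, PR 52.12 falls between score 20 (PR 45.5) and 21 (PR 58.2).
Interpolate: 20 + (52.12 − 45.5)/(58.2 − 45.5) × (21 − 20) = 20.5

20.5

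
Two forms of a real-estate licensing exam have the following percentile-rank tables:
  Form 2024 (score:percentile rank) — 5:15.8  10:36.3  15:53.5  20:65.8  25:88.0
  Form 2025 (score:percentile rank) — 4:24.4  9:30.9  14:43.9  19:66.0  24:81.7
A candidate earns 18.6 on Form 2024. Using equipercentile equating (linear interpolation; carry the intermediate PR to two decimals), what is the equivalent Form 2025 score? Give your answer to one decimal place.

18.2

PR of 18.6 on Form 2024: 53.5 + (18.6 − 15)/(20 − 15) × (65.8 − 53.5) = 62.36
On Form 2025, PR 62.36 falls between score 14 (PR 43.9) and 19 (PR 66.0).
Interpolate: 14 + (62.36 − 43.9)/(66.0 − 43.9) × (19 − 14) = 18.2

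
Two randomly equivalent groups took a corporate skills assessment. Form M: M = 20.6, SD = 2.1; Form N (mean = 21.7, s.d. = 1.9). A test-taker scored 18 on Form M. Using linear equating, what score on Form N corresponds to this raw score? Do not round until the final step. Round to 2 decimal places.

19.35

Linear equating: y = (SD_Y/SD_X)(x − M_X) + M_Y
y = (1.9/2.1)(18 − 20.6) + 21.7
y = 0.904762 × -2.6 + 21.7 = -2.3524 + 21.7 = 19.35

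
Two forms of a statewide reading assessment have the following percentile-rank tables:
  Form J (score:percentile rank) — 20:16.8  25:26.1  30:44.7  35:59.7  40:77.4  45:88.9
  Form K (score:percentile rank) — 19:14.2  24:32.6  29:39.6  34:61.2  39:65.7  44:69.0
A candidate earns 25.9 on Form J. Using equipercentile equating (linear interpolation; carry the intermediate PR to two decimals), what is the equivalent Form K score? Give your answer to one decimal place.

23.1

PR of 25.9 on Form J: 26.1 + (25.9 − 25)/(30 − 25) × (44.7 − 26.1) = 29.45
On Form K, PR 29.45 falls between score 19 (PR 14.2) and 24 (PR 32.6).
Interpolate: 19 + (29.45 − 14.2)/(32.6 − 14.2) × (24 − 19) = 23.1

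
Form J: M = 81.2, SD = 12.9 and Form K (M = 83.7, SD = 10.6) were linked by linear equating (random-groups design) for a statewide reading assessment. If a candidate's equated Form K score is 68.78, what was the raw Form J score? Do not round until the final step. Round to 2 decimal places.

Invert y = (SD_Y/SD_X)(x − M_X) + M_Y:
x = (SD_X/SD_Y)(y − M_Y) + M_X = (12.9/10.6)(68.78 − 83.7) + 81.2
x = 1.216981 × -14.920 + 81.2 = 63.04

63.04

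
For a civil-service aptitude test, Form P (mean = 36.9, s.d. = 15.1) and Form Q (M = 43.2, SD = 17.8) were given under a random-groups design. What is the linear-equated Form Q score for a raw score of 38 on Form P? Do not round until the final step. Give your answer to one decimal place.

44.5

Linear equating: y = (SD_Y/SD_X)(x − M_X) + M_Y
y = (17.8/15.1)(38 − 36.9) + 43.2
y = 1.178808 × 1.1 + 43.2 = 1.2967 + 43.2 = 44.5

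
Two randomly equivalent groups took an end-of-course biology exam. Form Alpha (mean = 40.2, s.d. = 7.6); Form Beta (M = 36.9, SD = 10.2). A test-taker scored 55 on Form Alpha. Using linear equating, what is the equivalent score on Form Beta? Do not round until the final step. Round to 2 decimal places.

56.76

Linear equating: y = (SD_Y/SD_X)(x − M_X) + M_Y
y = (10.2/7.6)(55 − 40.2) + 36.9
y = 1.342105 × 14.8 + 36.9 = 19.8632 + 36.9 = 56.76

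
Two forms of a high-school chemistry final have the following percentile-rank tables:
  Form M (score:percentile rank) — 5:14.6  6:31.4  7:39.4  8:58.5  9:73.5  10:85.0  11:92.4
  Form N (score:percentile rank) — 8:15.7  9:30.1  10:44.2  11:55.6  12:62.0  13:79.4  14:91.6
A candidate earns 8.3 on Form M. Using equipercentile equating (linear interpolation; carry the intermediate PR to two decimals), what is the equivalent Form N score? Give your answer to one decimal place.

12.1

PR of 8.3 on Form M: 58.5 + (8.3 − 8)/(9 − 8) × (73.5 − 58.5) = 63.00
On Form N, PR 63.00 falls between score 12 (PR 62.0) and 13 (PR 79.4).
Interpolate: 12 + (63.00 − 62.0)/(79.4 − 62.0) × (13 − 12) = 12.1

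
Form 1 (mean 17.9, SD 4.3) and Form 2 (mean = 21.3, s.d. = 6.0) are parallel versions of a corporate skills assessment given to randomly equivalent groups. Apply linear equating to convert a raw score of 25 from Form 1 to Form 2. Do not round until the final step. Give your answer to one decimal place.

31.2

Linear equating: y = (SD_Y/SD_X)(x − M_X) + M_Y
y = (6.0/4.3)(25 − 17.9) + 21.3
y = 1.395349 × 7.1 + 21.3 = 9.9070 + 21.3 = 31.2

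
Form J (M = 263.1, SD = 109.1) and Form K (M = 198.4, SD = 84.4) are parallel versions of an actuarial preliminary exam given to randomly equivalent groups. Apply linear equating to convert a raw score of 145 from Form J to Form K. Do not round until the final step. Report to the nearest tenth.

107.0

Linear equating: y = (SD_Y/SD_X)(x − M_X) + M_Y
y = (84.4/109.1)(145 − 263.1) + 198.4
y = 0.773602 × -118.1 + 198.4 = -91.3624 + 198.4 = 107.0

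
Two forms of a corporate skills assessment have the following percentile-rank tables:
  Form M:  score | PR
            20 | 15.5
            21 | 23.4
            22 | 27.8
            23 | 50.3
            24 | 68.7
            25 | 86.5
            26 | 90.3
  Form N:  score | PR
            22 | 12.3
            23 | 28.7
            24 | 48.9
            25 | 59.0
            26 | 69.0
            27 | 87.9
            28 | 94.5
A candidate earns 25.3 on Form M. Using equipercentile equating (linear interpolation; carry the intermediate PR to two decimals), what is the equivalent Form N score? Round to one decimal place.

PR of 25.3 on Form M: 86.5 + (25.3 − 25)/(26 − 25) × (90.3 − 86.5) = 87.64
On Form N, PR 87.64 falls between score 26 (PR 69.0) and 27 (PR 87.9).
Interpolate: 26 + (87.64 − 69.0)/(87.9 − 69.0) × (27 − 26) = 27.0

27.0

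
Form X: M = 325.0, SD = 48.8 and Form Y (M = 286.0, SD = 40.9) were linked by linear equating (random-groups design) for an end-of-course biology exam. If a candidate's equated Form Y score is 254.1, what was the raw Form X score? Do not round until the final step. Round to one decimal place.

Invert y = (SD_Y/SD_X)(x − M_X) + M_Y:
x = (SD_X/SD_Y)(y − M_Y) + M_X = (48.8/40.9)(254.1 − 286.0) + 325.0
x = 1.193154 × -31.900 + 325.0 = 286.9

286.9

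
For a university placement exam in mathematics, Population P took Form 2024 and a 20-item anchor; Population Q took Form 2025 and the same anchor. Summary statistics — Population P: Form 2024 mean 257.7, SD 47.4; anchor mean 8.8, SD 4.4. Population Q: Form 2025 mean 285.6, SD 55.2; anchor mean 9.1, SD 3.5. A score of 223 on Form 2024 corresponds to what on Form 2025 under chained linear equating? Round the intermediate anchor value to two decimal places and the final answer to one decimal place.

Form 2024 → anchor (Population P): v = (4.4/47.4)(223 − 257.7) + 8.8 = 5.58
anchor → Form 2025 (Population Q): y = (55.2/3.5)(5.58 − 9.1) + 285.6 = 230.1

230.1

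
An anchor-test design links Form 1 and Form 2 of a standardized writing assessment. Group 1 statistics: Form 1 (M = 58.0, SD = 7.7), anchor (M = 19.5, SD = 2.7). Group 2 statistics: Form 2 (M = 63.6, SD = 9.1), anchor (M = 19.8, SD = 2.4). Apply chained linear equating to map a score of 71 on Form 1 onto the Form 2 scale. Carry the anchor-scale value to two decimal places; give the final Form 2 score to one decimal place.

Form 1 → anchor (Group 1): v = (2.7/7.7)(71 − 58.0) + 19.5 = 24.06
anchor → Form 2 (Group 2): y = (9.1/2.4)(24.06 − 19.8) + 63.6 = 79.8

79.8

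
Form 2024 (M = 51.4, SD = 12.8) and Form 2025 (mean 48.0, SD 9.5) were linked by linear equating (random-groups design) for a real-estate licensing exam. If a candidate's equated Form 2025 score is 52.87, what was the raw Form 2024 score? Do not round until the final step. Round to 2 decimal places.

57.96

Invert y = (SD_Y/SD_X)(x − M_X) + M_Y:
x = (SD_X/SD_Y)(y − M_Y) + M_X = (12.8/9.5)(52.87 − 48.0) + 51.4
x = 1.347368 × 4.870 + 51.4 = 57.96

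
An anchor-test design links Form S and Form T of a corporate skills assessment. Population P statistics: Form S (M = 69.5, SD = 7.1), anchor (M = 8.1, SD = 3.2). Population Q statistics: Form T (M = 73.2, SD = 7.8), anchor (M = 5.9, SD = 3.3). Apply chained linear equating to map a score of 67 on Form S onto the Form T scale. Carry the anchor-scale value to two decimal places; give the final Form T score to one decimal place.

Form S → anchor (Population P): v = (3.2/7.1)(67 − 69.5) + 8.1 = 6.97
anchor → Form T (Population Q): y = (7.8/3.3)(6.97 − 5.9) + 73.2 = 75.7

75.7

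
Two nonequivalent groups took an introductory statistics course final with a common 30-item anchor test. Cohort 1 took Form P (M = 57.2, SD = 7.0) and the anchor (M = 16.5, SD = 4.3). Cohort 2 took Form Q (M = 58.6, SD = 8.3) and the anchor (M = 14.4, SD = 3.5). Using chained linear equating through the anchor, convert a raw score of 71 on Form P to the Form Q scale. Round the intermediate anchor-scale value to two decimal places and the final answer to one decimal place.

83.7

Form P → anchor (Cohort 1): v = (4.3/7.0)(71 − 57.2) + 16.5 = 24.98
anchor → Form Q (Cohort 2): y = (8.3/3.5)(24.98 − 14.4) + 58.6 = 83.7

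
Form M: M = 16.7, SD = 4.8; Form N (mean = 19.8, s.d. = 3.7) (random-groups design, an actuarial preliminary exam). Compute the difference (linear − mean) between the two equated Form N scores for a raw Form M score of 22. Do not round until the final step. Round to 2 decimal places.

-1.21

Mean-equated: 22 + (19.8 − 16.7) = 25.10
Linear-equated: (3.7/4.8)(22 − 16.7) + 19.8 = 23.885
Difference = 23.885 − 25.10 = -1.21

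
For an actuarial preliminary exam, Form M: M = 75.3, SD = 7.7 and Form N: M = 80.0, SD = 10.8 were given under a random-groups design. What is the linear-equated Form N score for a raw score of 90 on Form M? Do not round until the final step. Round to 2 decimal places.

Linear equating: y = (SD_Y/SD_X)(x − M_X) + M_Y
y = (10.8/7.7)(90 − 75.3) + 80.0
y = 1.402597 × 14.7 + 80.0 = 20.6182 + 80.0 = 100.62

100.62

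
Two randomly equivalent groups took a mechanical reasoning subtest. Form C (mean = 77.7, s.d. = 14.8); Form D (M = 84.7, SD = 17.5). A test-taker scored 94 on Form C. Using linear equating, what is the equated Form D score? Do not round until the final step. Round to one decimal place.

104.0

Linear equating: y = (SD_Y/SD_X)(x − M_X) + M_Y
y = (17.5/14.8)(94 − 77.7) + 84.7
y = 1.182432 × 16.3 + 84.7 = 19.2736 + 84.7 = 104.0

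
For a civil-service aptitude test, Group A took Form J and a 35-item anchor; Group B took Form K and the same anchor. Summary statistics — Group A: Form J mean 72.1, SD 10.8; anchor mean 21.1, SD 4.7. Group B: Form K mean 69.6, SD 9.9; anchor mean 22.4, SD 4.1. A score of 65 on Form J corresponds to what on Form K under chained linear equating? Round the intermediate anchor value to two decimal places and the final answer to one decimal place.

59.0

Form J → anchor (Group A): v = (4.7/10.8)(65 − 72.1) + 21.1 = 18.01
anchor → Form K (Group B): y = (9.9/4.1)(18.01 − 22.4) + 69.6 = 59.0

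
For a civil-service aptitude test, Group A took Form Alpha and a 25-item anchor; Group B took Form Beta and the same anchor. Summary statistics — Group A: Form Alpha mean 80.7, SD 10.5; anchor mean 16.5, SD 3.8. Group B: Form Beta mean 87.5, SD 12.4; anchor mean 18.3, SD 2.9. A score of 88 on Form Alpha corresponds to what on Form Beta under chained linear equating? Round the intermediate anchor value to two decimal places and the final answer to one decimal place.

91.1

Form Alpha → anchor (Group A): v = (3.8/10.5)(88 − 80.7) + 16.5 = 19.14
anchor → Form Beta (Group B): y = (12.4/2.9)(19.14 − 18.3) + 87.5 = 91.1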